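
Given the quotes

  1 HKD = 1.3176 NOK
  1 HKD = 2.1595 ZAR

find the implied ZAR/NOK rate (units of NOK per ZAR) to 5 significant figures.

ZAR/NOK = 0.61014

1 ZAR ÷ 2.1595 = 0.46307 HKD
0.46307 HKD × 1.3176 = 0.610141 NOK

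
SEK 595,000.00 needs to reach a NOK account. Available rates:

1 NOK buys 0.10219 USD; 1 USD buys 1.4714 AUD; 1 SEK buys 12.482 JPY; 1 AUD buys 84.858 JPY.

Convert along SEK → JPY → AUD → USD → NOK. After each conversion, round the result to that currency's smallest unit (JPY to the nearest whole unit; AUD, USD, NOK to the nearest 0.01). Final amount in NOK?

SEK 595,000.00 × 12.482 = JPY 7,426,790
JPY 7,426,790 ÷ 84.858 = AUD 87,520.21
AUD 87,520.21 ÷ 1.4714 = USD 59,480.91
USD 59,480.91 ÷ 0.10219 = NOK 582,061.94

NOK 582,061.94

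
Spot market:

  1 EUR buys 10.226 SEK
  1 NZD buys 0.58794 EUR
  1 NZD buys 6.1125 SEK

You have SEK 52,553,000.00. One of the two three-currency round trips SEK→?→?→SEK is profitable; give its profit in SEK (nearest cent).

Profitable loop is SEK → EUR → NZD → SEK:
SEK 52,553,000.00 ÷ 10.226 = EUR 5,139,155.09
EUR 5,139,155.09 ÷ 0.58794 = NZD 8,740,951.62
NZD 8,740,951.62 × 6.1125 = SEK 53,429,066.77
Profit = SEK 53,429,066.77 − SEK 52,553,000.00

Profit: SEK 876,066.77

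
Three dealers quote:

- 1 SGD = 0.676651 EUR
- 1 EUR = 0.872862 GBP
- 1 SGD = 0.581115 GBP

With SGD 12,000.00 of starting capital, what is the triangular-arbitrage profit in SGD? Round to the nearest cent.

Profitable loop is SGD → EUR → GBP → SGD:
SGD 12,000.00 × 0.676651 = EUR 8,119.81
EUR 8,119.81 × 0.872862 = GBP 7,087.48
GBP 7,087.48 ÷ 0.581115 = SGD 12,196.34
Profit = SGD 12,196.34 − SGD 12,000.00

Profit: SGD 196.34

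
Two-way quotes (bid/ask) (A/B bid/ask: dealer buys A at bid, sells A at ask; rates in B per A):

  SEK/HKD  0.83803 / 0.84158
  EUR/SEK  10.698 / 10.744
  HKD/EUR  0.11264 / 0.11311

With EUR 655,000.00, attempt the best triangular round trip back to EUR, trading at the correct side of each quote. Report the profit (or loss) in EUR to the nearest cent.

Best loop EUR → SEK → HKD → EUR:
EUR 655,000.00 × 10.698 (sell EUR at bid) = SEK 7,007,190.00
SEK 7,007,190.00 × 0.83803 (sell SEK at bid) = HKD 5,872,235.44
HKD 5,872,235.44 × 0.11264 (sell HKD at bid) = EUR 661,448.60

Net profit: EUR 6,448.60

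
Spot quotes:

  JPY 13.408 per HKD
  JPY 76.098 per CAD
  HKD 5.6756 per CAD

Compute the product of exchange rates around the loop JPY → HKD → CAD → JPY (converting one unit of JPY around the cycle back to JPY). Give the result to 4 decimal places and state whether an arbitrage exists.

Around JPY → HKD → CAD → JPY: 1 ÷ 13.408 ÷ 5.6756 × 76.098 = 0.999994
Product ≈ 1 (deviation 0.001%, within rounding noise).

1.0000 (no arbitrage)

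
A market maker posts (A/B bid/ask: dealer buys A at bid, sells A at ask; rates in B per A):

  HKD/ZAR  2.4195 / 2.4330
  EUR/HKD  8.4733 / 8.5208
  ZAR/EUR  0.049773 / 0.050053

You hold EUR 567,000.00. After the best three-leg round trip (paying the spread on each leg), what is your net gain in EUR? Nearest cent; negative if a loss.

Best loop EUR → HKD → ZAR → EUR:
EUR 567,000.00 × 8.4733 (sell EUR at bid) = HKD 4,804,361.10
HKD 4,804,361.10 × 2.4195 (sell HKD at bid) = ZAR 11,624,151.68
ZAR 11,624,151.68 × 0.049773 (sell ZAR at bid) = EUR 578,568.90

Net profit: EUR 11,568.90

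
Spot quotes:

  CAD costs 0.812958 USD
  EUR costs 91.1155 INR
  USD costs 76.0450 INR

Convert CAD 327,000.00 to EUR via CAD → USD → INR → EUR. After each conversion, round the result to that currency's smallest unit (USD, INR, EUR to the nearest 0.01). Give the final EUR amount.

EUR 221,867.80

CAD 327,000.00 × 0.812958 = USD 265,837.27
USD 265,837.27 × 76.0450 = INR 20,215,595.20
INR 20,215,595.20 ÷ 91.1155 = EUR 221,867.80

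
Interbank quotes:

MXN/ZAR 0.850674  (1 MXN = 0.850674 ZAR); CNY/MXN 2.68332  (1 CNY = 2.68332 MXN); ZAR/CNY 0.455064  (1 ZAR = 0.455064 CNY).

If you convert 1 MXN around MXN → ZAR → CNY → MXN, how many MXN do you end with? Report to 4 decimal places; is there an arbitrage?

1.0387 (arbitrage exists)

Around MXN → ZAR → CNY → MXN: 1 × 0.850674 × 0.455064 × 2.68332 = 1.038743
Product > 1; profitable direction is MXN → ZAR → CNY → MXN.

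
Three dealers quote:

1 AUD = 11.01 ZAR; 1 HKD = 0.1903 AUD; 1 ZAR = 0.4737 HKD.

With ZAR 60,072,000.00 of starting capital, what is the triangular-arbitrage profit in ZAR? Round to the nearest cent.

Profitable loop is ZAR → AUD → HKD → ZAR:
ZAR 60,072,000.00 ÷ 11.01 = AUD 5,456,130.79
AUD 5,456,130.79 ÷ 0.1903 = HKD 28,671,207.52
HKD 28,671,207.52 ÷ 0.4737 = ZAR 60,526,087.22
Profit = ZAR 60,526,087.22 − ZAR 60,072,000.00

Profit: ZAR 454,087.22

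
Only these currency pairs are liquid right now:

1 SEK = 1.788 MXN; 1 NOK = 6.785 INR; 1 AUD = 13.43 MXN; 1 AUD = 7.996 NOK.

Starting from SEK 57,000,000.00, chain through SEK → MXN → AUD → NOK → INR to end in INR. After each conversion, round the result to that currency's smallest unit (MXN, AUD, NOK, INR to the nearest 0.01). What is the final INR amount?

INR 411,707,705.37

SEK 57,000,000.00 × 1.788 = MXN 101,916,000.00
MXN 101,916,000.00 ÷ 13.43 = AUD 7,588,682.06
AUD 7,588,682.06 × 7.996 = NOK 60,679,101.75
NOK 60,679,101.75 × 6.785 = INR 411,707,705.37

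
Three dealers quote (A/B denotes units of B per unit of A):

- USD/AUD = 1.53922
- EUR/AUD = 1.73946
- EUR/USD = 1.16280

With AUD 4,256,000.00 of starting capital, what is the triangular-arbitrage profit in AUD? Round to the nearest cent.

Profitable loop is AUD → EUR → USD → AUD:
AUD 4,256,000.00 ÷ 1.73946 = EUR 2,446,736.34
EUR 2,446,736.34 × 1.16280 = USD 2,845,065.02
USD 2,845,065.02 × 1.53922 = AUD 4,379,180.98
Profit = AUD 4,379,180.98 − AUD 4,256,000.00

Profit: AUD 123,180.98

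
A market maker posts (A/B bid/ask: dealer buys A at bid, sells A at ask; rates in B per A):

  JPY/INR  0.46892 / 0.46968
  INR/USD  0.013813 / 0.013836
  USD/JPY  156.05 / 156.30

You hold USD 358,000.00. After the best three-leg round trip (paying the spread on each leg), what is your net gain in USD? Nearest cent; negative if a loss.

Net profit: USD 3,854.16

Best loop USD → JPY → INR → USD:
USD 358,000.00 × 156.05 (sell USD at bid) = JPY 55,865,900
JPY 55,865,900 × 0.46892 (sell JPY at bid) = INR 26,196,637.83
INR 26,196,637.83 × 0.013813 (sell INR at bid) = USD 361,854.16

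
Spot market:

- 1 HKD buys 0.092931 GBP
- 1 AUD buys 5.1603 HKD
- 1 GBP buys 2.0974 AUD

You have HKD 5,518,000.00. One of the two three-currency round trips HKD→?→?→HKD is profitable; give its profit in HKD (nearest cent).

Profitable loop is HKD → GBP → AUD → HKD:
HKD 5,518,000.00 × 0.092931 = GBP 512,793.26
GBP 512,793.26 × 2.0974 = AUD 1,075,532.58
AUD 1,075,532.58 × 5.1603 = HKD 5,550,070.77
Profit = HKD 5,550,070.77 − HKD 5,518,000.00

Profit: HKD 32,070.77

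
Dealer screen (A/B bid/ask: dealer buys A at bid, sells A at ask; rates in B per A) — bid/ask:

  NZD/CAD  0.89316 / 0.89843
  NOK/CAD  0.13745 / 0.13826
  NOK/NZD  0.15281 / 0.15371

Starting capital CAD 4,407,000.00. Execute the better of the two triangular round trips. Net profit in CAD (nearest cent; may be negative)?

Net result: CAD -20,668.74 (no profitable arbitrage after spreads)

Best loop CAD → NZD → NOK → CAD:
CAD 4,407,000.00 ÷ 0.89843 (buy NZD at ask) = NZD 4,905,223.56
NZD 4,905,223.56 ÷ 0.15371 (buy NOK at ask) = NOK 31,912,195.41
NOK 31,912,195.41 × 0.13745 (sell NOK at bid) = CAD 4,386,331.26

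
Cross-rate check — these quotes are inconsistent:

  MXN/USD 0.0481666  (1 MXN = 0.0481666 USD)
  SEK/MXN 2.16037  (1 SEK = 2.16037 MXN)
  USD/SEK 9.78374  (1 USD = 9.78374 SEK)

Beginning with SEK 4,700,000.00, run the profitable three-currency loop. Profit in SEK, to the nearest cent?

Profit: SEK 84,944.34

Profitable loop is SEK → MXN → USD → SEK:
SEK 4,700,000.00 × 2.16037 = MXN 10,153,739.00
MXN 10,153,739.00 × 0.0481666 = USD 489,071.08
USD 489,071.08 × 9.78374 = SEK 4,784,944.34
Profit = SEK 4,784,944.34 − SEK 4,700,000.00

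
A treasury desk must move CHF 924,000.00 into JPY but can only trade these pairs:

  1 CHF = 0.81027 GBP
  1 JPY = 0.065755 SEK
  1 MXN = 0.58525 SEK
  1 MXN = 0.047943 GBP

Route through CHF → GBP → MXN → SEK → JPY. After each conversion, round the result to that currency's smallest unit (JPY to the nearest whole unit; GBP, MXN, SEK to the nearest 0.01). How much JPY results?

JPY 138,991,795

CHF 924,000.00 × 0.81027 = GBP 748,689.48
GBP 748,689.48 ÷ 0.047943 = MXN 15,616,241.79
MXN 15,616,241.79 × 0.58525 = SEK 9,139,405.51
SEK 9,139,405.51 ÷ 0.065755 = JPY 138,991,795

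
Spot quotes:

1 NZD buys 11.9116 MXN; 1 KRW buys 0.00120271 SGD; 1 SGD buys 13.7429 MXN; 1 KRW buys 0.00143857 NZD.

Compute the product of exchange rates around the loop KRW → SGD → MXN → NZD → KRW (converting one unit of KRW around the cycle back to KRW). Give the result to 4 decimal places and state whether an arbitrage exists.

Around KRW → SGD → MXN → NZD → KRW: 1 × 0.00120271 × 13.7429 ÷ 11.9116 ÷ 0.00143857 = 0.964580
Product < 1; profitable direction is KRW → NZD → MXN → SGD → KRW.

0.9646 (arbitrage exists)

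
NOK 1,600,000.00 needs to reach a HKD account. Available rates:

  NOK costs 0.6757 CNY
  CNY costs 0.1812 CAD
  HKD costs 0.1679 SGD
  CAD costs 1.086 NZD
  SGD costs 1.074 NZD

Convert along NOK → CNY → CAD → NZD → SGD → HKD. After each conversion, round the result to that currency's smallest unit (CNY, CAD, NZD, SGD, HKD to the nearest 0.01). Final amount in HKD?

HKD 1,179,796.07

NOK 1,600,000.00 × 0.6757 = CNY 1,081,120.00
CNY 1,081,120.00 × 0.1812 = CAD 195,898.94
CAD 195,898.94 × 1.086 = NZD 212,746.25
NZD 212,746.25 ÷ 1.074 = SGD 198,087.76
SGD 198,087.76 ÷ 0.1679 = HKD 1,179,796.07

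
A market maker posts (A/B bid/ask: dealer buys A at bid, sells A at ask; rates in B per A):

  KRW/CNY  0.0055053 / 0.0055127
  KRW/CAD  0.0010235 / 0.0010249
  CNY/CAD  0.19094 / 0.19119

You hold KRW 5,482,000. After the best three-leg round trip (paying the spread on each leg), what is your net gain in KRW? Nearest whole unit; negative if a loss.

Best loop KRW → CNY → CAD → KRW:
KRW 5,482,000 × 0.0055053 (sell KRW at bid) = CNY 30,180.05
CNY 30,180.05 × 0.19094 (sell CNY at bid) = CAD 5,762.58
CAD 5,762.58 ÷ 0.0010249 (buy KRW at ask) = KRW 5,622,577

Net profit: KRW 140,577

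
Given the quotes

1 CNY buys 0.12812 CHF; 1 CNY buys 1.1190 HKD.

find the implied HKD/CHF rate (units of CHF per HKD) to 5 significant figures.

HKD/CHF = 0.11450

1 HKD ÷ 1.1190 = 0.893655 CNY
0.893655 CNY × 0.12812 = 0.114495 CHF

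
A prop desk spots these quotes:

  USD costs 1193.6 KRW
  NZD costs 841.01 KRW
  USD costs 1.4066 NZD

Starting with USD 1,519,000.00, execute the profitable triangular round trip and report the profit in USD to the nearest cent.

Profitable loop is USD → KRW → NZD → USD:
USD 1,519,000.00 × 1193.6 = KRW 1,813,078,400
KRW 1,813,078,400 ÷ 841.01 = NZD 2,155,834.53
NZD 2,155,834.53 ÷ 1.4066 = USD 1,532,656.43
Profit = USD 1,532,656.43 − USD 1,519,000.00

Profit: USD 13,656.43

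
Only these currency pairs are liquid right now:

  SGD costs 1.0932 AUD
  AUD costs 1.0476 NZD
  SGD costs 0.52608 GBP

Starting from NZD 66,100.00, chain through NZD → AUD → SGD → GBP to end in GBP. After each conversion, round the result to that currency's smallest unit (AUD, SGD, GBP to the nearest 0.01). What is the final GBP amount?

GBP 30,363.94

NZD 66,100.00 ÷ 1.0476 = AUD 63,096.60
AUD 63,096.60 ÷ 1.0932 = SGD 57,717.34
SGD 57,717.34 × 0.52608 = GBP 30,363.94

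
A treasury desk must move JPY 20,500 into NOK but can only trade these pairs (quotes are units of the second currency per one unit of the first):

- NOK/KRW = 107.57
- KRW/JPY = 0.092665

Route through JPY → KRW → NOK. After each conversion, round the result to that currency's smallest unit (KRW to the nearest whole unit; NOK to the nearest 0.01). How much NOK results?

JPY 20,500 ÷ 0.092665 = KRW 221,227
KRW 221,227 ÷ 107.57 = NOK 2,056.59

NOK 2,056.59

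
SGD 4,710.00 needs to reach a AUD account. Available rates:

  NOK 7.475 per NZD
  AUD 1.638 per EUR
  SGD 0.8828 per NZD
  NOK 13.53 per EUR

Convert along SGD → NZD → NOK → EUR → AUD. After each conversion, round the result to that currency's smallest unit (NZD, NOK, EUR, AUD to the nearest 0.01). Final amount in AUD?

SGD 4,710.00 ÷ 0.8828 = NZD 5,335.30
NZD 5,335.30 × 7.475 = NOK 39,881.37
NOK 39,881.37 ÷ 13.53 = EUR 2,947.63
EUR 2,947.63 × 1.638 = AUD 4,828.22

AUD 4,828.22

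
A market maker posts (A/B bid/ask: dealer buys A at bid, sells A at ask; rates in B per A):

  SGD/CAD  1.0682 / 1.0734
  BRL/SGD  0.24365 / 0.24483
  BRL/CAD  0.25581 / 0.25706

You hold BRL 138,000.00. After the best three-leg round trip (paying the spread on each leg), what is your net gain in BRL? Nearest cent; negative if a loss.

Net profit: BRL 1,721.61

Best loop BRL → SGD → CAD → BRL:
BRL 138,000.00 × 0.24365 (sell BRL at bid) = SGD 33,623.70
SGD 33,623.70 × 1.0682 (sell SGD at bid) = CAD 35,916.84
CAD 35,916.84 ÷ 0.25706 (buy BRL at ask) = BRL 139,721.61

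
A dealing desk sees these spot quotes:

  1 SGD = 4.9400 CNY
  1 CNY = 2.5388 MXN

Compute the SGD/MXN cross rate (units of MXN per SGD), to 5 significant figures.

1 SGD × 4.9400 = 4.94 CNY
4.94 CNY × 2.5388 = 12.5417 MXN

SGD/MXN = 12.542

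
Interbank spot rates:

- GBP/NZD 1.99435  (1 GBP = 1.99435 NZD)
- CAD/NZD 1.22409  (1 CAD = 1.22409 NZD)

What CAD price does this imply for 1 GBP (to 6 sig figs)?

1 GBP × 1.99435 = 1.99435 NZD
1.99435 NZD ÷ 1.22409 = 1.62925 CAD

GBP/CAD = 1.62925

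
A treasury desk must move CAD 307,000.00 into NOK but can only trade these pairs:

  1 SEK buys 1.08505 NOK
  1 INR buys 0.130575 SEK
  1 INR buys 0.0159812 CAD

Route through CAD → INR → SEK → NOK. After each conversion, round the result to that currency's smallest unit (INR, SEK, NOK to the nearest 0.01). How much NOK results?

CAD 307,000.00 ÷ 0.0159812 = INR 19,210,071.83
INR 19,210,071.83 × 0.130575 = SEK 2,508,355.13
SEK 2,508,355.13 × 1.08505 = NOK 2,721,690.73

NOK 2,721,690.73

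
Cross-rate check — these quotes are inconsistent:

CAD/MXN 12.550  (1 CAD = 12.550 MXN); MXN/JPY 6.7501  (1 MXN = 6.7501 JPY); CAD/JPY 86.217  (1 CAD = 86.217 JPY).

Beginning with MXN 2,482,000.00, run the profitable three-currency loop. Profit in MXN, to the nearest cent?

Profitable loop is MXN → CAD → JPY → MXN:
MXN 2,482,000.00 ÷ 12.550 = CAD 197,768.92
CAD 197,768.92 × 86.217 = JPY 17,051,043
JPY 17,051,043 ÷ 6.7501 = MXN 2,526,043.07
Profit = MXN 2,526,043.07 − MXN 2,482,000.00

Profit: MXN 44,043.07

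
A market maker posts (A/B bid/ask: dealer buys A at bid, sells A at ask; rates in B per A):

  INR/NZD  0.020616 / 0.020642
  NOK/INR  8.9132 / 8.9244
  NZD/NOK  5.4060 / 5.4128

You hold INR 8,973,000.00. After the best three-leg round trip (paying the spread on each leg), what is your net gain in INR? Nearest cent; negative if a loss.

Net profit: INR 25,805.93

Best loop INR → NOK → NZD → INR:
INR 8,973,000.00 ÷ 8.9244 (buy NOK at ask) = NOK 1,005,445.74
NOK 1,005,445.74 ÷ 5.4128 (buy NZD at ask) = NZD 185,753.35
NZD 185,753.35 ÷ 0.020642 (buy INR at ask) = INR 8,998,805.93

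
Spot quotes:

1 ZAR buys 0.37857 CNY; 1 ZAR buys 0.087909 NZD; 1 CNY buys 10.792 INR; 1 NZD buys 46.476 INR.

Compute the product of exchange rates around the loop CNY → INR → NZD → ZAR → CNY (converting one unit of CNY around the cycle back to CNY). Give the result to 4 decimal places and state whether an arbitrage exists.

1.0000 (no arbitrage)

Around CNY → INR → NZD → ZAR → CNY: 1 × 10.792 ÷ 46.476 ÷ 0.087909 × 0.37857 = 0.999968
Product ≈ 1 (deviation 0.003%, within rounding noise).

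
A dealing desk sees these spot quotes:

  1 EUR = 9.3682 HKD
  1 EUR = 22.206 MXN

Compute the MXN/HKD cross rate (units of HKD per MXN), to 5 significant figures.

1 MXN ÷ 22.206 = 0.0450329 EUR
0.0450329 EUR × 9.3682 = 0.421877 HKD

MXN/HKD = 0.42188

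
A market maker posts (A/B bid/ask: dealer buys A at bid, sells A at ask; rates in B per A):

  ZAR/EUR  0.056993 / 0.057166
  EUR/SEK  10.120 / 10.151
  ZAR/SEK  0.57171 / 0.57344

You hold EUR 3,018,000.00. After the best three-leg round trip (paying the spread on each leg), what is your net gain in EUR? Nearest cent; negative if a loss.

Best loop EUR → SEK → ZAR → EUR:
EUR 3,018,000.00 × 10.120 (sell EUR at bid) = SEK 30,542,160.00
SEK 30,542,160.00 ÷ 0.57344 (buy ZAR at ask) = ZAR 53,261,300.22
ZAR 53,261,300.22 × 0.056993 (sell ZAR at bid) = EUR 3,035,521.28

Net profit: EUR 17,521.28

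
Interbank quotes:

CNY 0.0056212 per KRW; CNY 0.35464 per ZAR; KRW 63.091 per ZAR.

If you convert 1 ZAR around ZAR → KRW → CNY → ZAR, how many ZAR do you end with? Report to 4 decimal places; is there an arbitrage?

1.0000 (no arbitrage)

Around ZAR → KRW → CNY → ZAR: 1 × 63.091 × 0.0056212 ÷ 0.35464 = 1.000020
Product ≈ 1 (deviation 0.002%, within rounding noise).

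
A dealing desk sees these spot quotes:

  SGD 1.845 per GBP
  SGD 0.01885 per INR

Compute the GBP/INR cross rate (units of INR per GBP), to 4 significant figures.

GBP/INR = 97.88

1 GBP × 1.845 = 1.845 SGD
1.845 SGD ÷ 0.01885 = 97.878 INR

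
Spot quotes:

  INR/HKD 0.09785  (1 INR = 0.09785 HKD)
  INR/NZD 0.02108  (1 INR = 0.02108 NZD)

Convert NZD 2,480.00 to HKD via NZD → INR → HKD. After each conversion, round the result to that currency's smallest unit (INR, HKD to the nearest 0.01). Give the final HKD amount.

HKD 11,511.76

NZD 2,480.00 ÷ 0.02108 = INR 117,647.06
INR 117,647.06 × 0.09785 = HKD 11,511.76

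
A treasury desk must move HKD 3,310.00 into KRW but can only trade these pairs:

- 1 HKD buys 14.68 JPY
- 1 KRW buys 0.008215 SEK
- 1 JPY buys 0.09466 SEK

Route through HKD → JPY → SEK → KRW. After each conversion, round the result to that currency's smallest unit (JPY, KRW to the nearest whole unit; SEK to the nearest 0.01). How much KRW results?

KRW 559,905

HKD 3,310.00 × 14.68 = JPY 48,591
JPY 48,591 × 0.09466 = SEK 4,599.62
SEK 4,599.62 ÷ 0.008215 = KRW 559,905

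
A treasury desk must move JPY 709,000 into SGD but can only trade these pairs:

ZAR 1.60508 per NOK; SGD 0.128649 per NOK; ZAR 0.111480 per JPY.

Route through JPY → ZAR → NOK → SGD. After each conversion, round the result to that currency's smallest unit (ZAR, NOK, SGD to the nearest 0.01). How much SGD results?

SGD 6,335.09

JPY 709,000 × 0.111480 = ZAR 79,039.32
ZAR 79,039.32 ÷ 1.60508 = NOK 49,243.23
NOK 49,243.23 × 0.128649 = SGD 6,335.09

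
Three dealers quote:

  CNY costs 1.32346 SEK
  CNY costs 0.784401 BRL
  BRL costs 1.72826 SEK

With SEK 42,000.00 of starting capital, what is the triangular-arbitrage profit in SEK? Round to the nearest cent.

Profit: SEK 1,021.51

Profitable loop is SEK → CNY → BRL → SEK:
SEK 42,000.00 ÷ 1.32346 = CNY 31,735.00
CNY 31,735.00 × 0.784401 = BRL 24,892.96
BRL 24,892.96 × 1.72826 = SEK 43,021.51
Profit = SEK 43,021.51 − SEK 42,000.00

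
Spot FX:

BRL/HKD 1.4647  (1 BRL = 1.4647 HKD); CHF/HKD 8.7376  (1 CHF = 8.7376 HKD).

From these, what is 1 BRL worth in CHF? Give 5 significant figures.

BRL/CHF = 0.16763

1 BRL × 1.4647 = 1.4647 HKD
1.4647 HKD ÷ 8.7376 = 0.167632 CHF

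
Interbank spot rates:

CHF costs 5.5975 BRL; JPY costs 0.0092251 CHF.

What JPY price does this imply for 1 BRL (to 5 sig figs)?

1 BRL ÷ 5.5975 = 0.178651 CHF
0.178651 CHF ÷ 0.0092251 = 19.3658 JPY

BRL/JPY = 19.366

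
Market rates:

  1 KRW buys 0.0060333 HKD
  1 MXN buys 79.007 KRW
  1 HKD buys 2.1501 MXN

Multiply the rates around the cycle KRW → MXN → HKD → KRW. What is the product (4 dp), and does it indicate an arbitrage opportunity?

0.9757 (arbitrage exists)

Around KRW → MXN → HKD → KRW: 1 ÷ 79.007 ÷ 2.1501 ÷ 0.0060333 = 0.975710
Product < 1; profitable direction is KRW → HKD → MXN → KRW.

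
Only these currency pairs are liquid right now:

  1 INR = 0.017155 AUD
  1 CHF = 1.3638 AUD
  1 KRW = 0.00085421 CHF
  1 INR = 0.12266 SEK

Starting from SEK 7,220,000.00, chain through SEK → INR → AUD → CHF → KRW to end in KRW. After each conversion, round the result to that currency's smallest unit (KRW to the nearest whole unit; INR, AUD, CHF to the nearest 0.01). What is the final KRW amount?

SEK 7,220,000.00 ÷ 0.12266 = INR 58,861,894.67
INR 58,861,894.67 × 0.017155 = AUD 1,009,775.80
AUD 1,009,775.80 ÷ 1.3638 = CHF 740,413.40
CHF 740,413.40 ÷ 0.00085421 = KRW 866,781,471

KRW 866,781,471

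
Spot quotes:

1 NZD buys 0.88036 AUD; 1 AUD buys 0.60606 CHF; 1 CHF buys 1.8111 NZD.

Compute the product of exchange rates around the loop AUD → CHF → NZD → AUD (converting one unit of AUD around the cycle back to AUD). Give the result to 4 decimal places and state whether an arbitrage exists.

0.9663 (arbitrage exists)

Around AUD → CHF → NZD → AUD: 1 × 0.60606 × 1.8111 × 0.88036 = 0.966314
Product < 1; profitable direction is AUD → NZD → CHF → AUD.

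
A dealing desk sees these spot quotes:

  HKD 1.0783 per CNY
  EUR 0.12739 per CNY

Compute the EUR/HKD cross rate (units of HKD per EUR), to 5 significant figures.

EUR/HKD = 8.4646

1 EUR ÷ 0.12739 = 7.84991 CNY
7.84991 CNY × 1.0783 = 8.46456 HKD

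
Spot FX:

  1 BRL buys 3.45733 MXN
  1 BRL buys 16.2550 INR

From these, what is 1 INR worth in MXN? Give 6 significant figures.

1 INR ÷ 16.2550 = 0.0615195 BRL
0.0615195 BRL × 3.45733 = 0.212693 MXN

INR/MXN = 0.212693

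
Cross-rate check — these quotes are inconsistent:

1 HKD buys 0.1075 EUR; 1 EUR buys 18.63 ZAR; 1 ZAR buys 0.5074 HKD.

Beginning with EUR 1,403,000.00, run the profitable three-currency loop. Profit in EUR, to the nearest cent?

Profit: EUR 22,704.28

Profitable loop is EUR → ZAR → HKD → EUR:
EUR 1,403,000.00 × 18.63 = ZAR 26,137,890.00
ZAR 26,137,890.00 × 0.5074 = HKD 13,262,365.39
HKD 13,262,365.39 × 0.1075 = EUR 1,425,704.28
Profit = EUR 1,425,704.28 − EUR 1,403,000.00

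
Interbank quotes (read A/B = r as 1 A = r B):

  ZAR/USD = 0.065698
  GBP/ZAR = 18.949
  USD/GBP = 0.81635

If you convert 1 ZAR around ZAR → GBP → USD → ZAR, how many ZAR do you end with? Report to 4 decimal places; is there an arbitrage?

0.9840 (arbitrage exists)

Around ZAR → GBP → USD → ZAR: 1 ÷ 18.949 ÷ 0.81635 ÷ 0.065698 = 0.983977
Product < 1; profitable direction is ZAR → USD → GBP → ZAR.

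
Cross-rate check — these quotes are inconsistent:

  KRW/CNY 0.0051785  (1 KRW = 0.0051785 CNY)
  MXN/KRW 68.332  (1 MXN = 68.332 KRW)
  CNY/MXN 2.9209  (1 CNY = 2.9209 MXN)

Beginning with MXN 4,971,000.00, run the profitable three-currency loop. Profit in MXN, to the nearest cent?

Profit: MXN 166,934.51

Profitable loop is MXN → KRW → CNY → MXN:
MXN 4,971,000.00 × 68.332 = KRW 339,678,372
KRW 339,678,372 × 0.0051785 = CNY 1,759,024.45
CNY 1,759,024.45 × 2.9209 = MXN 5,137,934.51
Profit = MXN 5,137,934.51 − MXN 4,971,000.00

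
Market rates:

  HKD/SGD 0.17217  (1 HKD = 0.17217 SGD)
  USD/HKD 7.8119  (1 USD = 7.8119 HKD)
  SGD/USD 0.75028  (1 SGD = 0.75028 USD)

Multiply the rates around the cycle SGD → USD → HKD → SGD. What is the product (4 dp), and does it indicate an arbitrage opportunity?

1.0091 (arbitrage exists)

Around SGD → USD → HKD → SGD: 1 × 0.75028 × 7.8119 × 0.17217 = 1.009108
Product > 1; profitable direction is SGD → USD → HKD → SGD.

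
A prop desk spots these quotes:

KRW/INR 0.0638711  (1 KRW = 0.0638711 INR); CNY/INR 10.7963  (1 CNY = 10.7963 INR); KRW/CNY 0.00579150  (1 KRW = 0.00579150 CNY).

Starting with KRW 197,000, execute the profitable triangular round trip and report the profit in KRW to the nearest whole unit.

Profitable loop is KRW → INR → CNY → KRW:
KRW 197,000 × 0.0638711 = INR 12,582.61
INR 12,582.61 ÷ 10.7963 = CNY 1,165.46
CNY 1,165.46 ÷ 0.00579150 = KRW 201,236
Profit = KRW 201,236 − KRW 197,000

Profit: KRW 4,236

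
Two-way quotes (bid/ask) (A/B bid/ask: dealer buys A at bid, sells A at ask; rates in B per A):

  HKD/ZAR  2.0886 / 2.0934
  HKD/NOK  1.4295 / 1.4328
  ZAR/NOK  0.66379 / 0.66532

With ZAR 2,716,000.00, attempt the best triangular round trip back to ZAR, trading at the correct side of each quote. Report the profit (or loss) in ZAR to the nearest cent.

Net profit: ZAR 71,604.31

Best loop ZAR → HKD → NOK → ZAR:
ZAR 2,716,000.00 ÷ 2.0934 (buy HKD at ask) = HKD 1,297,410.91
HKD 1,297,410.91 × 1.4295 (sell HKD at bid) = NOK 1,854,648.90
NOK 1,854,648.90 ÷ 0.66532 (buy ZAR at ask) = ZAR 2,787,604.31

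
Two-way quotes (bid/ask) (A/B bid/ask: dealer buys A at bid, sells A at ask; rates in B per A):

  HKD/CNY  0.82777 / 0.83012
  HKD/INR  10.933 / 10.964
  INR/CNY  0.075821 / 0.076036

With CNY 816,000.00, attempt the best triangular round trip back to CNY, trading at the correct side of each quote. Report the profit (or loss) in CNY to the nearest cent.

Net result: CNY -1,149.12 (no profitable arbitrage after spreads)

Best loop CNY → HKD → INR → CNY:
CNY 816,000.00 ÷ 0.83012 (buy HKD at ask) = HKD 982,990.41
HKD 982,990.41 × 10.933 (sell HKD at bid) = INR 10,747,034.16
INR 10,747,034.16 × 0.075821 (sell INR at bid) = CNY 814,850.88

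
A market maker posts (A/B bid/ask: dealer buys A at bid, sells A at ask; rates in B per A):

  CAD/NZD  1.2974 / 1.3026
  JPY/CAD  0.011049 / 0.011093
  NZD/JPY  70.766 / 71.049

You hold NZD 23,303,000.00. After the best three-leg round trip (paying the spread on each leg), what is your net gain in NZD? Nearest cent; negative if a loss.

Best loop NZD → JPY → CAD → NZD:
NZD 23,303,000.00 × 70.766 (sell NZD at bid) = JPY 1,649,060,098
JPY 1,649,060,098 × 0.011049 (sell JPY at bid) = CAD 18,220,465.02
CAD 18,220,465.02 × 1.2974 (sell CAD at bid) = NZD 23,639,231.32

Net profit: NZD 336,231.32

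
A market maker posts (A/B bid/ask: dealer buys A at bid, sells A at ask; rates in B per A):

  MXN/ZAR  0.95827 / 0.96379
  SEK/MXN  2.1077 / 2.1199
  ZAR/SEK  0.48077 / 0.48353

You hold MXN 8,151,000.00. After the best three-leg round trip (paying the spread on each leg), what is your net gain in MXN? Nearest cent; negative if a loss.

Net profit: MXN 99,678.75

Best loop MXN → SEK → ZAR → MXN:
MXN 8,151,000.00 ÷ 2.1199 (buy SEK at ask) = SEK 3,844,992.69
SEK 3,844,992.69 ÷ 0.48353 (buy ZAR at ask) = ZAR 7,951,921.68
ZAR 7,951,921.68 ÷ 0.96379 (buy MXN at ask) = MXN 8,250,678.75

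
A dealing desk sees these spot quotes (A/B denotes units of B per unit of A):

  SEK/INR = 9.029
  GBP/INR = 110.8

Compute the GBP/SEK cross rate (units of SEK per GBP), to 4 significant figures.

GBP/SEK = 12.27

1 GBP × 110.8 = 110.8 INR
110.8 INR ÷ 9.029 = 12.2716 SEK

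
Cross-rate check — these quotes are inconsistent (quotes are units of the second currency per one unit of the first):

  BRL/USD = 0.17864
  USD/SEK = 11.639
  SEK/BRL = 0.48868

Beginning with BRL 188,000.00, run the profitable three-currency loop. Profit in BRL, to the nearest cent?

Profitable loop is BRL → USD → SEK → BRL:
BRL 188,000.00 × 0.17864 = USD 33,584.32
USD 33,584.32 × 11.639 = SEK 390,887.90
SEK 390,887.90 × 0.48868 = BRL 191,019.10
Profit = BRL 191,019.10 − BRL 188,000.00

Profit: BRL 3,019.10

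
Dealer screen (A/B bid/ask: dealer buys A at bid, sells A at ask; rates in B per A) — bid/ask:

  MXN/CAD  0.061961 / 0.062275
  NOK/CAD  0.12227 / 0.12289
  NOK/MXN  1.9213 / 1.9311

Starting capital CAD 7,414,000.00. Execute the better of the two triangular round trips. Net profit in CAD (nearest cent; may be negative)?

Net profit: CAD 123,962.87

Best loop CAD → MXN → NOK → CAD:
CAD 7,414,000.00 ÷ 0.062275 (buy MXN at ask) = MXN 119,052,589.32
MXN 119,052,589.32 ÷ 1.9311 (buy NOK at ask) = NOK 61,650,142.05
NOK 61,650,142.05 × 0.12227 (sell NOK at bid) = CAD 7,537,962.87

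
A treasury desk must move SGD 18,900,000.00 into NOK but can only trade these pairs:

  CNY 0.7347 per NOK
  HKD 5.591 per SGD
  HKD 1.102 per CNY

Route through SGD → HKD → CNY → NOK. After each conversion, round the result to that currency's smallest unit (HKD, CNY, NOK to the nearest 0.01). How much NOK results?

NOK 130,514,769.91

SGD 18,900,000.00 × 5.591 = HKD 105,669,900.00
HKD 105,669,900.00 ÷ 1.102 = CNY 95,889,201.45
CNY 95,889,201.45 ÷ 0.7347 = NOK 130,514,769.91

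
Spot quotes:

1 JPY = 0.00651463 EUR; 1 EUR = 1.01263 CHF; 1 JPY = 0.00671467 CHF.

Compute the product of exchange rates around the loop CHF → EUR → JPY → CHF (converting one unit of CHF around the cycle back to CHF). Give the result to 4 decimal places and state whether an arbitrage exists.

Around CHF → EUR → JPY → CHF: 1 ÷ 1.01263 ÷ 0.00651463 × 0.00671467 = 1.017851
Product > 1; profitable direction is CHF → EUR → JPY → CHF.

1.0179 (arbitrage exists)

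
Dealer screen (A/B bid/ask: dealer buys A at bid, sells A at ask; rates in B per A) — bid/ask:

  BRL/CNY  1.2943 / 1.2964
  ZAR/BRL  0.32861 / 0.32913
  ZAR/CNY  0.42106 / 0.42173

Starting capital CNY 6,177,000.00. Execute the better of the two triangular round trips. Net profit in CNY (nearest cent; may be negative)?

Net profit: CNY 52,580.93

Best loop CNY → ZAR → BRL → CNY:
CNY 6,177,000.00 ÷ 0.42173 (buy ZAR at ask) = ZAR 14,646,811.94
ZAR 14,646,811.94 × 0.32861 (sell ZAR at bid) = BRL 4,813,088.87
BRL 4,813,088.87 × 1.2943 (sell BRL at bid) = CNY 6,229,580.93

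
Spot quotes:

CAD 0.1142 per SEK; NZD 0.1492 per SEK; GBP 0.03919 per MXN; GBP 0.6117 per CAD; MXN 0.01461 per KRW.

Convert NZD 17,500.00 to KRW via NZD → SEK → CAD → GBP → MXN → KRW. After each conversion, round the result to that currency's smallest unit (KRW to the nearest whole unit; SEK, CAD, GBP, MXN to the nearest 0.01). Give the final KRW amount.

NZD 17,500.00 ÷ 0.1492 = SEK 117,292.23
SEK 117,292.23 × 0.1142 = CAD 13,394.77
CAD 13,394.77 × 0.6117 = GBP 8,193.58
GBP 8,193.58 ÷ 0.03919 = MXN 209,073.23
MXN 209,073.23 ÷ 0.01461 = KRW 14,310,283

KRW 14,310,283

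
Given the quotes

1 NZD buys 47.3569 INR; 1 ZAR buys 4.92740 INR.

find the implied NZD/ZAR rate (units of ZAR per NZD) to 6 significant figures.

NZD/ZAR = 9.61093

1 NZD × 47.3569 = 47.3569 INR
47.3569 INR ÷ 4.92740 = 9.61093 ZAR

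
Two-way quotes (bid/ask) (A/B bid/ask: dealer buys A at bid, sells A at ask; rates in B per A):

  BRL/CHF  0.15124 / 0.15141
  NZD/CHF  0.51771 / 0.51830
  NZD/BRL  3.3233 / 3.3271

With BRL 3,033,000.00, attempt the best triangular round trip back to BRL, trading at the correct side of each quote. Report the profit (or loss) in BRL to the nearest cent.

Best loop BRL → NZD → CHF → BRL:
BRL 3,033,000.00 ÷ 3.3271 (buy NZD at ask) = NZD 911,604.70
NZD 911,604.70 × 0.51771 (sell NZD at bid) = CHF 471,946.87
CHF 471,946.87 ÷ 0.15141 (buy BRL at ask) = BRL 3,117,012.55

Net profit: BRL 84,012.55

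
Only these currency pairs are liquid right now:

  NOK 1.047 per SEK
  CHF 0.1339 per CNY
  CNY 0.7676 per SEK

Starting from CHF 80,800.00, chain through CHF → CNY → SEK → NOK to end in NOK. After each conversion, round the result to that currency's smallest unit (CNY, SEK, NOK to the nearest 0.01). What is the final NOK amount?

CHF 80,800.00 ÷ 0.1339 = CNY 603,435.40
CNY 603,435.40 ÷ 0.7676 = SEK 786,132.62
SEK 786,132.62 × 1.047 = NOK 823,080.85

NOK 823,080.85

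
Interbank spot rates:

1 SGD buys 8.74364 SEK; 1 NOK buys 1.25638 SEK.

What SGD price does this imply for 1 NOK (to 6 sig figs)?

NOK/SGD = 0.143691

1 NOK × 1.25638 = 1.25638 SEK
1.25638 SEK ÷ 8.74364 = 0.143691 SGD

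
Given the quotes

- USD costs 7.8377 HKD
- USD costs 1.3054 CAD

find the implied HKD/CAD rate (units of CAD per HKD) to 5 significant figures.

HKD/CAD = 0.16655

1 HKD ÷ 7.8377 = 0.127588 USD
0.127588 USD × 1.3054 = 0.166554 CAD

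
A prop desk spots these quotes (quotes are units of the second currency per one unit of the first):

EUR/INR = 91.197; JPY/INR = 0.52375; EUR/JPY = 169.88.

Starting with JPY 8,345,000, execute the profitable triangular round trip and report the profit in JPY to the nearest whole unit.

Profitable loop is JPY → EUR → INR → JPY:
JPY 8,345,000 ÷ 169.88 = EUR 49,122.91
EUR 49,122.91 × 91.197 = INR 4,479,862.05
INR 4,479,862.05 ÷ 0.52375 = JPY 8,553,436
Profit = JPY 8,553,436 − JPY 8,345,000

Profit: JPY 208,436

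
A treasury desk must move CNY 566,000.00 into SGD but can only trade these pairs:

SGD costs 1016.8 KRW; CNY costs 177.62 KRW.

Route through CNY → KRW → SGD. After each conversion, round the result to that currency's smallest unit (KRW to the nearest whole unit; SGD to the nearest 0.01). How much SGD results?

SGD 98,871.87

CNY 566,000.00 × 177.62 = KRW 100,532,920
KRW 100,532,920 ÷ 1016.8 = SGD 98,871.87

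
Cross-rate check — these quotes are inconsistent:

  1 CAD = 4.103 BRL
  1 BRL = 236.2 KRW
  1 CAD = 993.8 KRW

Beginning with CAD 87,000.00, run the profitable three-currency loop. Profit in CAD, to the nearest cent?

Profitable loop is CAD → KRW → BRL → CAD:
CAD 87,000.00 × 993.8 = KRW 86,460,600
KRW 86,460,600 ÷ 236.2 = BRL 366,048.26
BRL 366,048.26 ÷ 4.103 = CAD 89,214.79
Profit = CAD 89,214.79 − CAD 87,000.00

Profit: CAD 2,214.79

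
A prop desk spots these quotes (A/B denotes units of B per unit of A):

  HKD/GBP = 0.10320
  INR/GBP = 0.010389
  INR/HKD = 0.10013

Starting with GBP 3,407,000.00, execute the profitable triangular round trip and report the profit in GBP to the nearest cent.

Profit: GBP 18,326.44

Profitable loop is GBP → HKD → INR → GBP:
GBP 3,407,000.00 ÷ 0.10320 = HKD 33,013,565.89
HKD 33,013,565.89 ÷ 0.10013 = INR 329,707,039.76
INR 329,707,039.76 × 0.010389 = GBP 3,425,326.44
Profit = GBP 3,425,326.44 − GBP 3,407,000.00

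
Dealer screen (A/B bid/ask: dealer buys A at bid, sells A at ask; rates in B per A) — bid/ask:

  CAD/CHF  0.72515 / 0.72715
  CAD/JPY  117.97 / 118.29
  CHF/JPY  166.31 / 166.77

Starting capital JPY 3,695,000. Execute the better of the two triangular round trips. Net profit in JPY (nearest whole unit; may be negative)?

Best loop JPY → CAD → CHF → JPY:
JPY 3,695,000 ÷ 118.29 (buy CAD at ask) = CAD 31,236.79
CAD 31,236.79 × 0.72515 (sell CAD at bid) = CHF 22,651.36
CHF 22,651.36 × 166.31 (sell CHF at bid) = JPY 3,767,148

Net profit: JPY 72,148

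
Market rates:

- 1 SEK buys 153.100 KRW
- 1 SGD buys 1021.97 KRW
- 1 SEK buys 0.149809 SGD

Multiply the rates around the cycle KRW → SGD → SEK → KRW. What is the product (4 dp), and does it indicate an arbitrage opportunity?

Around KRW → SGD → SEK → KRW: 1 ÷ 1021.97 ÷ 0.149809 × 153.100 = 0.999998
Product ≈ 1 (deviation 0.000%, within rounding noise).

1.0000 (no arbitrage)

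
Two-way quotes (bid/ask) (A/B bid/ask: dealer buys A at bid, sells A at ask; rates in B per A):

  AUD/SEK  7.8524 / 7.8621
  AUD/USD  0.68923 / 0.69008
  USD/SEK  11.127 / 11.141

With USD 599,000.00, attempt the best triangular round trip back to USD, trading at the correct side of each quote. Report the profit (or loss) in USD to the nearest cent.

Best loop USD → AUD → SEK → USD:
USD 599,000.00 ÷ 0.69008 (buy AUD at ask) = AUD 868,015.30
AUD 868,015.30 × 7.8524 (sell AUD at bid) = SEK 6,816,003.36
SEK 6,816,003.36 ÷ 11.141 (buy USD at ask) = USD 611,794.58

Net profit: USD 12,794.58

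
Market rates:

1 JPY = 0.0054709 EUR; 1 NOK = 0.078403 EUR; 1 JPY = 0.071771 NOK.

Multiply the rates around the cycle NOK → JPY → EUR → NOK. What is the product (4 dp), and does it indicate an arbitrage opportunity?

0.9722 (arbitrage exists)

Around NOK → JPY → EUR → NOK: 1 ÷ 0.071771 × 0.0054709 ÷ 0.078403 = 0.972248
Product < 1; profitable direction is NOK → EUR → JPY → NOK.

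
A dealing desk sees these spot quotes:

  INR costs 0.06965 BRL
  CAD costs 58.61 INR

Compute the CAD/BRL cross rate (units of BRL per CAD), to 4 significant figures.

CAD/BRL = 4.082

1 CAD × 58.61 = 58.61 INR
58.61 INR × 0.06965 = 4.08219 BRL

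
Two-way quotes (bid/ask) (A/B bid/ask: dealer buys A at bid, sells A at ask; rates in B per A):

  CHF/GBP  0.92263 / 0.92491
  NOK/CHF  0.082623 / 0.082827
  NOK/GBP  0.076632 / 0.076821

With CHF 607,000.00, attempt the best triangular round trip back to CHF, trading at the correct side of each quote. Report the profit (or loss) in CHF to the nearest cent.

Best loop CHF → NOK → GBP → CHF:
CHF 607,000.00 ÷ 0.082827 (buy NOK at ask) = NOK 7,328,528.14
NOK 7,328,528.14 × 0.076632 (sell NOK at bid) = GBP 561,599.77
GBP 561,599.77 ÷ 0.92491 (buy CHF at ask) = CHF 607,193.96

Net profit: CHF 193.96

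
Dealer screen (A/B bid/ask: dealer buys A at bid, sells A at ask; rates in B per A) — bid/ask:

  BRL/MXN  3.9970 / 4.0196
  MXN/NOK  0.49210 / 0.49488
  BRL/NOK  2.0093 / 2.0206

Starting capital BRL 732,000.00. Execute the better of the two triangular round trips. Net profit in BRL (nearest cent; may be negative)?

Net profit: BRL 7,389.24

Best loop BRL → NOK → MXN → BRL:
BRL 732,000.00 × 2.0093 (sell BRL at bid) = NOK 1,470,807.60
NOK 1,470,807.60 ÷ 0.49488 (buy MXN at ask) = MXN 2,972,048.98
MXN 2,972,048.98 ÷ 4.0196 (buy BRL at ask) = BRL 739,389.24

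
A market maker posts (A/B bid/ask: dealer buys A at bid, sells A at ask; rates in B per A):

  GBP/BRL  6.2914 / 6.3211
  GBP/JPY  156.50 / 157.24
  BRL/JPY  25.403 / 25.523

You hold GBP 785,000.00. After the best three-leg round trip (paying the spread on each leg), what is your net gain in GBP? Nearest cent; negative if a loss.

Best loop GBP → BRL → JPY → GBP:
GBP 785,000.00 × 6.2914 (sell GBP at bid) = BRL 4,938,749.00
BRL 4,938,749.00 × 25.403 (sell BRL at bid) = JPY 125,459,041
JPY 125,459,041 ÷ 157.24 (buy GBP at ask) = GBP 797,882.48

Net profit: GBP 12,882.48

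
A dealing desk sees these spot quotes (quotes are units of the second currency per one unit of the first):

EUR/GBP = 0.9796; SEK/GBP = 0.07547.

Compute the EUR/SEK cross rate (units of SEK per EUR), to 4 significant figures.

1 EUR × 0.9796 = 0.9796 GBP
0.9796 GBP ÷ 0.07547 = 12.98 SEK

EUR/SEK = 12.98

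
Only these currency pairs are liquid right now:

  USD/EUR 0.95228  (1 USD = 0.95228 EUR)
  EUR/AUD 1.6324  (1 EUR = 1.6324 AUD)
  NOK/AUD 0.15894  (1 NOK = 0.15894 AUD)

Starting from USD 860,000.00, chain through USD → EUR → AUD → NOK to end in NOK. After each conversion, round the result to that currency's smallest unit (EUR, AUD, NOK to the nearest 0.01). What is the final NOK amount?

USD 860,000.00 × 0.95228 = EUR 818,960.80
EUR 818,960.80 × 1.6324 = AUD 1,336,871.61
AUD 1,336,871.61 ÷ 0.15894 = NOK 8,411,171.57

NOK 8,411,171.57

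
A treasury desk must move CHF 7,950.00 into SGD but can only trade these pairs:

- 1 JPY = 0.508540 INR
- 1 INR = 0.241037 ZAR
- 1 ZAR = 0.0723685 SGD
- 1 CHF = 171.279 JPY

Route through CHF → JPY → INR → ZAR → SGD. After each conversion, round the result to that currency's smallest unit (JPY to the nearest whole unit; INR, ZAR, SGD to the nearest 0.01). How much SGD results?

CHF 7,950.00 × 171.279 = JPY 1,361,668
JPY 1,361,668 × 0.508540 = INR 692,462.64
INR 692,462.64 × 0.241037 = ZAR 166,909.12
ZAR 166,909.12 × 0.0723685 = SGD 12,078.96

SGD 12,078.96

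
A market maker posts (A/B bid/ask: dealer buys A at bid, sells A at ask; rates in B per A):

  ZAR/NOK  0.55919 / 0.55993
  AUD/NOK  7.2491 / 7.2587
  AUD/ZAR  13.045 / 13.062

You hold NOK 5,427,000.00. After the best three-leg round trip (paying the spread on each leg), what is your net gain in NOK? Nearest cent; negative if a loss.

Net profit: NOK 26,865.88

Best loop NOK → AUD → ZAR → NOK:
NOK 5,427,000.00 ÷ 7.2587 (buy AUD at ask) = AUD 747,654.54
AUD 747,654.54 × 13.045 (sell AUD at bid) = ZAR 9,753,153.46
ZAR 9,753,153.46 × 0.55919 (sell ZAR at bid) = NOK 5,453,865.88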